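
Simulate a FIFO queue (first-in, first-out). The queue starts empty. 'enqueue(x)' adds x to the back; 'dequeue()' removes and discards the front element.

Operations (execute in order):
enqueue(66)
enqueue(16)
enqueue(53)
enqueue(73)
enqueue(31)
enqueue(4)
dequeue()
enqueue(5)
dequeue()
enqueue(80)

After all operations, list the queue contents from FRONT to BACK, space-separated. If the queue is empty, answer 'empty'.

enqueue(66): [66]
enqueue(16): [66, 16]
enqueue(53): [66, 16, 53]
enqueue(73): [66, 16, 53, 73]
enqueue(31): [66, 16, 53, 73, 31]
enqueue(4): [66, 16, 53, 73, 31, 4]
dequeue(): [16, 53, 73, 31, 4]
enqueue(5): [16, 53, 73, 31, 4, 5]
dequeue(): [53, 73, 31, 4, 5]
enqueue(80): [53, 73, 31, 4, 5, 80]

Answer: 53 73 31 4 5 80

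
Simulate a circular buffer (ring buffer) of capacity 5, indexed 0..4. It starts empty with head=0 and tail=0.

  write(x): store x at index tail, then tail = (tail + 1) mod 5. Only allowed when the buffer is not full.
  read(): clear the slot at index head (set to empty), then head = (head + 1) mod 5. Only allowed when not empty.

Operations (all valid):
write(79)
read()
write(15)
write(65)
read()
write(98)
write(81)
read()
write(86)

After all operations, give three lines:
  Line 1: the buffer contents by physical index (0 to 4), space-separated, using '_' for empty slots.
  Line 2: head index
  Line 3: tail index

Answer: 86 _ _ 98 81
3
1

Derivation:
write(79): buf=[79 _ _ _ _], head=0, tail=1, size=1
read(): buf=[_ _ _ _ _], head=1, tail=1, size=0
write(15): buf=[_ 15 _ _ _], head=1, tail=2, size=1
write(65): buf=[_ 15 65 _ _], head=1, tail=3, size=2
read(): buf=[_ _ 65 _ _], head=2, tail=3, size=1
write(98): buf=[_ _ 65 98 _], head=2, tail=4, size=2
write(81): buf=[_ _ 65 98 81], head=2, tail=0, size=3
read(): buf=[_ _ _ 98 81], head=3, tail=0, size=2
write(86): buf=[86 _ _ 98 81], head=3, tail=1, size=3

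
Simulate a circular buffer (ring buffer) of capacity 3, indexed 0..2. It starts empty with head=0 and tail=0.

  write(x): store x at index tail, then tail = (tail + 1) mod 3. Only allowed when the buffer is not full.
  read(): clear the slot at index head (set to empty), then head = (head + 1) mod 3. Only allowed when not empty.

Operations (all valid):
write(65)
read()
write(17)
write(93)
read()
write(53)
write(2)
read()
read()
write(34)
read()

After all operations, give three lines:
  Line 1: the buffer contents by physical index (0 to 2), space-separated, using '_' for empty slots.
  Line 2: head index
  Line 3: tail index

write(65): buf=[65 _ _], head=0, tail=1, size=1
read(): buf=[_ _ _], head=1, tail=1, size=0
write(17): buf=[_ 17 _], head=1, tail=2, size=1
write(93): buf=[_ 17 93], head=1, tail=0, size=2
read(): buf=[_ _ 93], head=2, tail=0, size=1
write(53): buf=[53 _ 93], head=2, tail=1, size=2
write(2): buf=[53 2 93], head=2, tail=2, size=3
read(): buf=[53 2 _], head=0, tail=2, size=2
read(): buf=[_ 2 _], head=1, tail=2, size=1
write(34): buf=[_ 2 34], head=1, tail=0, size=2
read(): buf=[_ _ 34], head=2, tail=0, size=1

Answer: _ _ 34
2
0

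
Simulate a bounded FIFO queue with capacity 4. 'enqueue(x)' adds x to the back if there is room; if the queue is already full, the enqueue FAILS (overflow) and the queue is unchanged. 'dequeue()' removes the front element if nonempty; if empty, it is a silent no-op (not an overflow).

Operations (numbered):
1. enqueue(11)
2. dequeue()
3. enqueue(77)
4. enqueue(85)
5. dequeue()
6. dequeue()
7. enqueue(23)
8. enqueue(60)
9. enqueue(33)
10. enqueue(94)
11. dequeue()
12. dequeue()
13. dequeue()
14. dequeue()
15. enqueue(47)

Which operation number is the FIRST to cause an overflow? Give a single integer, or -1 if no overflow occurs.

Answer: -1

Derivation:
1. enqueue(11): size=1
2. dequeue(): size=0
3. enqueue(77): size=1
4. enqueue(85): size=2
5. dequeue(): size=1
6. dequeue(): size=0
7. enqueue(23): size=1
8. enqueue(60): size=2
9. enqueue(33): size=3
10. enqueue(94): size=4
11. dequeue(): size=3
12. dequeue(): size=2
13. dequeue(): size=1
14. dequeue(): size=0
15. enqueue(47): size=1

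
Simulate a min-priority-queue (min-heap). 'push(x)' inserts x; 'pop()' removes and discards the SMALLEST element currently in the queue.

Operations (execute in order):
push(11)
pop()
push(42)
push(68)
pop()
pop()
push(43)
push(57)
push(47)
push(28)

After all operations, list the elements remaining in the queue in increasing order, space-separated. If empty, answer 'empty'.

push(11): heap contents = [11]
pop() → 11: heap contents = []
push(42): heap contents = [42]
push(68): heap contents = [42, 68]
pop() → 42: heap contents = [68]
pop() → 68: heap contents = []
push(43): heap contents = [43]
push(57): heap contents = [43, 57]
push(47): heap contents = [43, 47, 57]
push(28): heap contents = [28, 43, 47, 57]

Answer: 28 43 47 57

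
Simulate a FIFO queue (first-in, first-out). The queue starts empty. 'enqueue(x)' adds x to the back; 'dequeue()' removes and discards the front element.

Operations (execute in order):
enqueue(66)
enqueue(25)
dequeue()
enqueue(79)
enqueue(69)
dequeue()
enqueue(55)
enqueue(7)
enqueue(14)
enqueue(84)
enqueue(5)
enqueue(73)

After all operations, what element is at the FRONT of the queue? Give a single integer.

Answer: 79

Derivation:
enqueue(66): queue = [66]
enqueue(25): queue = [66, 25]
dequeue(): queue = [25]
enqueue(79): queue = [25, 79]
enqueue(69): queue = [25, 79, 69]
dequeue(): queue = [79, 69]
enqueue(55): queue = [79, 69, 55]
enqueue(7): queue = [79, 69, 55, 7]
enqueue(14): queue = [79, 69, 55, 7, 14]
enqueue(84): queue = [79, 69, 55, 7, 14, 84]
enqueue(5): queue = [79, 69, 55, 7, 14, 84, 5]
enqueue(73): queue = [79, 69, 55, 7, 14, 84, 5, 73]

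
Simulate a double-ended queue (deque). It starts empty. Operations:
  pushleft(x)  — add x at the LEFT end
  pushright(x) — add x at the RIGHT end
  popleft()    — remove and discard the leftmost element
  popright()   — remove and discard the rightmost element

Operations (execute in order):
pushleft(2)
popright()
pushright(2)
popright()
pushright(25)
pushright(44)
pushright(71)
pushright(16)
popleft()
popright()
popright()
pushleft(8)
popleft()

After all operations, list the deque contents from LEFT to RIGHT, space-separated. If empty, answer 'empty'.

Answer: 44

Derivation:
pushleft(2): [2]
popright(): []
pushright(2): [2]
popright(): []
pushright(25): [25]
pushright(44): [25, 44]
pushright(71): [25, 44, 71]
pushright(16): [25, 44, 71, 16]
popleft(): [44, 71, 16]
popright(): [44, 71]
popright(): [44]
pushleft(8): [8, 44]
popleft(): [44]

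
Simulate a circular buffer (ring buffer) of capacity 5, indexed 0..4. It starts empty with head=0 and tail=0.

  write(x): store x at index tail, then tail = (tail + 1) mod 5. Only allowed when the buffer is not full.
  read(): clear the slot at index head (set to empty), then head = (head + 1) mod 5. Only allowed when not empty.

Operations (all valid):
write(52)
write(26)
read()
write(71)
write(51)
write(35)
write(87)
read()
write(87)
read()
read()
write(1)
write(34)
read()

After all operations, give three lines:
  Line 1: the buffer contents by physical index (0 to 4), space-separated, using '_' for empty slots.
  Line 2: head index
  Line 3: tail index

Answer: 87 87 1 34 _
0
4

Derivation:
write(52): buf=[52 _ _ _ _], head=0, tail=1, size=1
write(26): buf=[52 26 _ _ _], head=0, tail=2, size=2
read(): buf=[_ 26 _ _ _], head=1, tail=2, size=1
write(71): buf=[_ 26 71 _ _], head=1, tail=3, size=2
write(51): buf=[_ 26 71 51 _], head=1, tail=4, size=3
write(35): buf=[_ 26 71 51 35], head=1, tail=0, size=4
write(87): buf=[87 26 71 51 35], head=1, tail=1, size=5
read(): buf=[87 _ 71 51 35], head=2, tail=1, size=4
write(87): buf=[87 87 71 51 35], head=2, tail=2, size=5
read(): buf=[87 87 _ 51 35], head=3, tail=2, size=4
read(): buf=[87 87 _ _ 35], head=4, tail=2, size=3
write(1): buf=[87 87 1 _ 35], head=4, tail=3, size=4
write(34): buf=[87 87 1 34 35], head=4, tail=4, size=5
read(): buf=[87 87 1 34 _], head=0, tail=4, size=4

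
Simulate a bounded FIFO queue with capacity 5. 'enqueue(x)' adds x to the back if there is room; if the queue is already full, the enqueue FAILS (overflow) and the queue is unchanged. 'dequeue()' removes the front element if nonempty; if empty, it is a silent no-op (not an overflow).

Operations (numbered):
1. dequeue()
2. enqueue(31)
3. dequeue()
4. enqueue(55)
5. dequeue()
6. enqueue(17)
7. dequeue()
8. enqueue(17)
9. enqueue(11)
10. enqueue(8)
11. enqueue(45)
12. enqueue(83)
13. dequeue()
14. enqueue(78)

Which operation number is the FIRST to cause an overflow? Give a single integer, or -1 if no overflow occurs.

1. dequeue(): empty, no-op, size=0
2. enqueue(31): size=1
3. dequeue(): size=0
4. enqueue(55): size=1
5. dequeue(): size=0
6. enqueue(17): size=1
7. dequeue(): size=0
8. enqueue(17): size=1
9. enqueue(11): size=2
10. enqueue(8): size=3
11. enqueue(45): size=4
12. enqueue(83): size=5
13. dequeue(): size=4
14. enqueue(78): size=5

Answer: -1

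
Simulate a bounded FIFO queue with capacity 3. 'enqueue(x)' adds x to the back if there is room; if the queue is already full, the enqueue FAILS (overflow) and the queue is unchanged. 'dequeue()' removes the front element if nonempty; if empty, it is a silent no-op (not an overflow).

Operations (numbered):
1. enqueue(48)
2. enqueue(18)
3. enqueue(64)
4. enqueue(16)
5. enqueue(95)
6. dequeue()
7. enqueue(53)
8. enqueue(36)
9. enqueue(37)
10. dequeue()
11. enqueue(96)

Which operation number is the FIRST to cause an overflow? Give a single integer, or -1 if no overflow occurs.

Answer: 4

Derivation:
1. enqueue(48): size=1
2. enqueue(18): size=2
3. enqueue(64): size=3
4. enqueue(16): size=3=cap → OVERFLOW (fail)
5. enqueue(95): size=3=cap → OVERFLOW (fail)
6. dequeue(): size=2
7. enqueue(53): size=3
8. enqueue(36): size=3=cap → OVERFLOW (fail)
9. enqueue(37): size=3=cap → OVERFLOW (fail)
10. dequeue(): size=2
11. enqueue(96): size=3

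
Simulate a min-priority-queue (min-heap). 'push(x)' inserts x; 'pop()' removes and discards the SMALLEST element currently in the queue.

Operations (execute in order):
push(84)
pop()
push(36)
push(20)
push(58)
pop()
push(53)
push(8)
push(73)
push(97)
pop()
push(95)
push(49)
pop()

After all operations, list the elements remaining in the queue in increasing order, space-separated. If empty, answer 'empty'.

Answer: 49 53 58 73 95 97

Derivation:
push(84): heap contents = [84]
pop() → 84: heap contents = []
push(36): heap contents = [36]
push(20): heap contents = [20, 36]
push(58): heap contents = [20, 36, 58]
pop() → 20: heap contents = [36, 58]
push(53): heap contents = [36, 53, 58]
push(8): heap contents = [8, 36, 53, 58]
push(73): heap contents = [8, 36, 53, 58, 73]
push(97): heap contents = [8, 36, 53, 58, 73, 97]
pop() → 8: heap contents = [36, 53, 58, 73, 97]
push(95): heap contents = [36, 53, 58, 73, 95, 97]
push(49): heap contents = [36, 49, 53, 58, 73, 95, 97]
pop() → 36: heap contents = [49, 53, 58, 73, 95, 97]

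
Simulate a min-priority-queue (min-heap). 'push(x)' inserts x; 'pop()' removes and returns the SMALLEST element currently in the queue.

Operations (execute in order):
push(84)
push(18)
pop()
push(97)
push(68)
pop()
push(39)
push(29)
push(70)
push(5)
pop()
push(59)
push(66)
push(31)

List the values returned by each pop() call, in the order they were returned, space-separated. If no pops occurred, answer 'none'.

push(84): heap contents = [84]
push(18): heap contents = [18, 84]
pop() → 18: heap contents = [84]
push(97): heap contents = [84, 97]
push(68): heap contents = [68, 84, 97]
pop() → 68: heap contents = [84, 97]
push(39): heap contents = [39, 84, 97]
push(29): heap contents = [29, 39, 84, 97]
push(70): heap contents = [29, 39, 70, 84, 97]
push(5): heap contents = [5, 29, 39, 70, 84, 97]
pop() → 5: heap contents = [29, 39, 70, 84, 97]
push(59): heap contents = [29, 39, 59, 70, 84, 97]
push(66): heap contents = [29, 39, 59, 66, 70, 84, 97]
push(31): heap contents = [29, 31, 39, 59, 66, 70, 84, 97]

Answer: 18 68 5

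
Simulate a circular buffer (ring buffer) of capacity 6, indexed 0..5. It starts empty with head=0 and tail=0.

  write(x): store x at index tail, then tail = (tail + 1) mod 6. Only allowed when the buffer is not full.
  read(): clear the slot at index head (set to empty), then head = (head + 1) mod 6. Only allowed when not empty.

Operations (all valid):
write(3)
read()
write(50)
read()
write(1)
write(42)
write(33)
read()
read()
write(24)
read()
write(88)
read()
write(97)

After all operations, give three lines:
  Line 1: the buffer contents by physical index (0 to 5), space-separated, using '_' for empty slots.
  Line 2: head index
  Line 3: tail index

write(3): buf=[3 _ _ _ _ _], head=0, tail=1, size=1
read(): buf=[_ _ _ _ _ _], head=1, tail=1, size=0
write(50): buf=[_ 50 _ _ _ _], head=1, tail=2, size=1
read(): buf=[_ _ _ _ _ _], head=2, tail=2, size=0
write(1): buf=[_ _ 1 _ _ _], head=2, tail=3, size=1
write(42): buf=[_ _ 1 42 _ _], head=2, tail=4, size=2
write(33): buf=[_ _ 1 42 33 _], head=2, tail=5, size=3
read(): buf=[_ _ _ 42 33 _], head=3, tail=5, size=2
read(): buf=[_ _ _ _ 33 _], head=4, tail=5, size=1
write(24): buf=[_ _ _ _ 33 24], head=4, tail=0, size=2
read(): buf=[_ _ _ _ _ 24], head=5, tail=0, size=1
write(88): buf=[88 _ _ _ _ 24], head=5, tail=1, size=2
read(): buf=[88 _ _ _ _ _], head=0, tail=1, size=1
write(97): buf=[88 97 _ _ _ _], head=0, tail=2, size=2

Answer: 88 97 _ _ _ _
0
2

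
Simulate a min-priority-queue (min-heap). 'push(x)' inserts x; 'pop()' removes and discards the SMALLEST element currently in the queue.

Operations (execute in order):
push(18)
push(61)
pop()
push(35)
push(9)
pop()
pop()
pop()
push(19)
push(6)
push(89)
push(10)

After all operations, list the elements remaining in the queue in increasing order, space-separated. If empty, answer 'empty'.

Answer: 6 10 19 89

Derivation:
push(18): heap contents = [18]
push(61): heap contents = [18, 61]
pop() → 18: heap contents = [61]
push(35): heap contents = [35, 61]
push(9): heap contents = [9, 35, 61]
pop() → 9: heap contents = [35, 61]
pop() → 35: heap contents = [61]
pop() → 61: heap contents = []
push(19): heap contents = [19]
push(6): heap contents = [6, 19]
push(89): heap contents = [6, 19, 89]
push(10): heap contents = [6, 10, 19, 89]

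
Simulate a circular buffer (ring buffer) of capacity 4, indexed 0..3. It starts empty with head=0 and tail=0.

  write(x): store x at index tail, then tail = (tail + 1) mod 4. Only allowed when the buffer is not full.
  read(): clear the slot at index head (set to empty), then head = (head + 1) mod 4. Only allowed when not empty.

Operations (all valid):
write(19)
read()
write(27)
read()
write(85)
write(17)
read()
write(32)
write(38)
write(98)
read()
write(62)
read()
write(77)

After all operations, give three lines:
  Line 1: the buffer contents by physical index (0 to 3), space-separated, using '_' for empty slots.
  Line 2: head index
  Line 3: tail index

Answer: 77 38 98 62
1
1

Derivation:
write(19): buf=[19 _ _ _], head=0, tail=1, size=1
read(): buf=[_ _ _ _], head=1, tail=1, size=0
write(27): buf=[_ 27 _ _], head=1, tail=2, size=1
read(): buf=[_ _ _ _], head=2, tail=2, size=0
write(85): buf=[_ _ 85 _], head=2, tail=3, size=1
write(17): buf=[_ _ 85 17], head=2, tail=0, size=2
read(): buf=[_ _ _ 17], head=3, tail=0, size=1
write(32): buf=[32 _ _ 17], head=3, tail=1, size=2
write(38): buf=[32 38 _ 17], head=3, tail=2, size=3
write(98): buf=[32 38 98 17], head=3, tail=3, size=4
read(): buf=[32 38 98 _], head=0, tail=3, size=3
write(62): buf=[32 38 98 62], head=0, tail=0, size=4
read(): buf=[_ 38 98 62], head=1, tail=0, size=3
write(77): buf=[77 38 98 62], head=1, tail=1, size=4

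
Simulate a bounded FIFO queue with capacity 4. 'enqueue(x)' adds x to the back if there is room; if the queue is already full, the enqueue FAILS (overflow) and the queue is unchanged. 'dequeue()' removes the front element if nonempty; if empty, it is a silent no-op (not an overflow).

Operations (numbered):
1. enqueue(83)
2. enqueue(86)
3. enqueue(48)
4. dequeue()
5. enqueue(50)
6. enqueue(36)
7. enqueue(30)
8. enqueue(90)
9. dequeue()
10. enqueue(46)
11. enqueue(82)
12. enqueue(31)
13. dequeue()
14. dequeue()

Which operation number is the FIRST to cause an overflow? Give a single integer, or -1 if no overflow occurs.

Answer: 7

Derivation:
1. enqueue(83): size=1
2. enqueue(86): size=2
3. enqueue(48): size=3
4. dequeue(): size=2
5. enqueue(50): size=3
6. enqueue(36): size=4
7. enqueue(30): size=4=cap → OVERFLOW (fail)
8. enqueue(90): size=4=cap → OVERFLOW (fail)
9. dequeue(): size=3
10. enqueue(46): size=4
11. enqueue(82): size=4=cap → OVERFLOW (fail)
12. enqueue(31): size=4=cap → OVERFLOW (fail)
13. dequeue(): size=3
14. dequeue(): size=2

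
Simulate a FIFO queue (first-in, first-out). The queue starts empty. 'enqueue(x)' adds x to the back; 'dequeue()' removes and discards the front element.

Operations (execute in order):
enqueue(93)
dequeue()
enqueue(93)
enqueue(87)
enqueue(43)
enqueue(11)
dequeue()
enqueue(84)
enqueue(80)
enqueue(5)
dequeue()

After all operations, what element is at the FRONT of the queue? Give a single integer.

enqueue(93): queue = [93]
dequeue(): queue = []
enqueue(93): queue = [93]
enqueue(87): queue = [93, 87]
enqueue(43): queue = [93, 87, 43]
enqueue(11): queue = [93, 87, 43, 11]
dequeue(): queue = [87, 43, 11]
enqueue(84): queue = [87, 43, 11, 84]
enqueue(80): queue = [87, 43, 11, 84, 80]
enqueue(5): queue = [87, 43, 11, 84, 80, 5]
dequeue(): queue = [43, 11, 84, 80, 5]

Answer: 43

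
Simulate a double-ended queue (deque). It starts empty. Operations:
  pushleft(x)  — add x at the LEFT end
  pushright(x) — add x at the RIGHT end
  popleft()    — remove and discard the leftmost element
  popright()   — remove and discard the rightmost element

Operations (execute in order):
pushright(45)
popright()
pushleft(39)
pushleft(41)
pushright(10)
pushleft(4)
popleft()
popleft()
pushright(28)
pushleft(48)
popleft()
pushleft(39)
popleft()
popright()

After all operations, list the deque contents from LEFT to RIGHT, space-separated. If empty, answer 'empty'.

Answer: 39 10

Derivation:
pushright(45): [45]
popright(): []
pushleft(39): [39]
pushleft(41): [41, 39]
pushright(10): [41, 39, 10]
pushleft(4): [4, 41, 39, 10]
popleft(): [41, 39, 10]
popleft(): [39, 10]
pushright(28): [39, 10, 28]
pushleft(48): [48, 39, 10, 28]
popleft(): [39, 10, 28]
pushleft(39): [39, 39, 10, 28]
popleft(): [39, 10, 28]
popright(): [39, 10]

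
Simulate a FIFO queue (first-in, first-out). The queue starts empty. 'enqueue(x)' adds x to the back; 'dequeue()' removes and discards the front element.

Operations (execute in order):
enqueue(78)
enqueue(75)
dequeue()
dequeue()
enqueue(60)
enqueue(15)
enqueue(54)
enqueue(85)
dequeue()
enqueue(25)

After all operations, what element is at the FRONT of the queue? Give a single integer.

enqueue(78): queue = [78]
enqueue(75): queue = [78, 75]
dequeue(): queue = [75]
dequeue(): queue = []
enqueue(60): queue = [60]
enqueue(15): queue = [60, 15]
enqueue(54): queue = [60, 15, 54]
enqueue(85): queue = [60, 15, 54, 85]
dequeue(): queue = [15, 54, 85]
enqueue(25): queue = [15, 54, 85, 25]

Answer: 15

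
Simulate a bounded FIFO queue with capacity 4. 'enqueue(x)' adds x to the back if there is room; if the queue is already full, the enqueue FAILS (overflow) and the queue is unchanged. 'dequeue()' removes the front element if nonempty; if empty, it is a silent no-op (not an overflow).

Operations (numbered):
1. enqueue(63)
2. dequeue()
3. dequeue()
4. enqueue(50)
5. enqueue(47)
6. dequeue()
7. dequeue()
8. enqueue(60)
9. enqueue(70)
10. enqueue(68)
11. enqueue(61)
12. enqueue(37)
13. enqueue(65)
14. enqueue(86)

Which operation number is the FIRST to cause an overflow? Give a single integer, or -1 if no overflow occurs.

1. enqueue(63): size=1
2. dequeue(): size=0
3. dequeue(): empty, no-op, size=0
4. enqueue(50): size=1
5. enqueue(47): size=2
6. dequeue(): size=1
7. dequeue(): size=0
8. enqueue(60): size=1
9. enqueue(70): size=2
10. enqueue(68): size=3
11. enqueue(61): size=4
12. enqueue(37): size=4=cap → OVERFLOW (fail)
13. enqueue(65): size=4=cap → OVERFLOW (fail)
14. enqueue(86): size=4=cap → OVERFLOW (fail)

Answer: 12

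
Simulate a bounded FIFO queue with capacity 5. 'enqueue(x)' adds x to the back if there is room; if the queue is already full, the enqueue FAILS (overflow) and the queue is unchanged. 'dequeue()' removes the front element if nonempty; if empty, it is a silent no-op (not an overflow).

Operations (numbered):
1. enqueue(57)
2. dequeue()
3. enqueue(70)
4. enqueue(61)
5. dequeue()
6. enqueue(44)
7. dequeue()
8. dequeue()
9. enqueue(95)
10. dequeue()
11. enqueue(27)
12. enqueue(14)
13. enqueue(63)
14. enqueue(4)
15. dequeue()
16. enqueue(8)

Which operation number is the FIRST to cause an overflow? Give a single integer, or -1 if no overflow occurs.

Answer: -1

Derivation:
1. enqueue(57): size=1
2. dequeue(): size=0
3. enqueue(70): size=1
4. enqueue(61): size=2
5. dequeue(): size=1
6. enqueue(44): size=2
7. dequeue(): size=1
8. dequeue(): size=0
9. enqueue(95): size=1
10. dequeue(): size=0
11. enqueue(27): size=1
12. enqueue(14): size=2
13. enqueue(63): size=3
14. enqueue(4): size=4
15. dequeue(): size=3
16. enqueue(8): size=4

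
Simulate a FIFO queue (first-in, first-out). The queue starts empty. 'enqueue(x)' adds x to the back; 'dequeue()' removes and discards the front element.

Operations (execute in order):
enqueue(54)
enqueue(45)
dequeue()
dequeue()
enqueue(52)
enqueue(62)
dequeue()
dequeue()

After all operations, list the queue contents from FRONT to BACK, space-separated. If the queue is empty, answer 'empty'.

enqueue(54): [54]
enqueue(45): [54, 45]
dequeue(): [45]
dequeue(): []
enqueue(52): [52]
enqueue(62): [52, 62]
dequeue(): [62]
dequeue(): []

Answer: empty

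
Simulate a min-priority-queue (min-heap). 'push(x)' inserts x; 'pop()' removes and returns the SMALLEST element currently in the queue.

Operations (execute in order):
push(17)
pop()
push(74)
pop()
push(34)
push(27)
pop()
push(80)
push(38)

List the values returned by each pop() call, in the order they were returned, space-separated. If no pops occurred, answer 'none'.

Answer: 17 74 27

Derivation:
push(17): heap contents = [17]
pop() → 17: heap contents = []
push(74): heap contents = [74]
pop() → 74: heap contents = []
push(34): heap contents = [34]
push(27): heap contents = [27, 34]
pop() → 27: heap contents = [34]
push(80): heap contents = [34, 80]
push(38): heap contents = [34, 38, 80]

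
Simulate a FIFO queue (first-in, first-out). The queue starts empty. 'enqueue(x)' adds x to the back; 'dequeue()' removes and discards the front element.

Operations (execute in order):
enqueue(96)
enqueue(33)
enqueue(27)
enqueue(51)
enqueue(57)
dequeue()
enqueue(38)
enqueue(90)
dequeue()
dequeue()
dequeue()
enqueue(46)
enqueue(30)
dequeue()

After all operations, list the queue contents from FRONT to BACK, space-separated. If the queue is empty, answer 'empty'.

enqueue(96): [96]
enqueue(33): [96, 33]
enqueue(27): [96, 33, 27]
enqueue(51): [96, 33, 27, 51]
enqueue(57): [96, 33, 27, 51, 57]
dequeue(): [33, 27, 51, 57]
enqueue(38): [33, 27, 51, 57, 38]
enqueue(90): [33, 27, 51, 57, 38, 90]
dequeue(): [27, 51, 57, 38, 90]
dequeue(): [51, 57, 38, 90]
dequeue(): [57, 38, 90]
enqueue(46): [57, 38, 90, 46]
enqueue(30): [57, 38, 90, 46, 30]
dequeue(): [38, 90, 46, 30]

Answer: 38 90 46 30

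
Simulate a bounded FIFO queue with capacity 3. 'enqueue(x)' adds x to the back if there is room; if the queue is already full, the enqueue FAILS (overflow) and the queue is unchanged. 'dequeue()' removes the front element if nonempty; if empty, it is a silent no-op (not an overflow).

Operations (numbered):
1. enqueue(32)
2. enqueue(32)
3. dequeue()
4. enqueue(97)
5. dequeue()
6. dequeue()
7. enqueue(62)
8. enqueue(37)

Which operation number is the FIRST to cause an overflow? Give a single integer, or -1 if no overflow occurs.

Answer: -1

Derivation:
1. enqueue(32): size=1
2. enqueue(32): size=2
3. dequeue(): size=1
4. enqueue(97): size=2
5. dequeue(): size=1
6. dequeue(): size=0
7. enqueue(62): size=1
8. enqueue(37): size=2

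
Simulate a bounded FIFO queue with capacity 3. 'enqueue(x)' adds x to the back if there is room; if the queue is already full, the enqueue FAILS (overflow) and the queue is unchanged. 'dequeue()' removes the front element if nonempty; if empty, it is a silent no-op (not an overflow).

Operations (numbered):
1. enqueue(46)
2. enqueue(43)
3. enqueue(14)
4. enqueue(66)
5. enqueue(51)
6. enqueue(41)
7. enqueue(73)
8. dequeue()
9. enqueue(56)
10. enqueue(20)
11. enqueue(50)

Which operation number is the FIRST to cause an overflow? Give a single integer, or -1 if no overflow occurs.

1. enqueue(46): size=1
2. enqueue(43): size=2
3. enqueue(14): size=3
4. enqueue(66): size=3=cap → OVERFLOW (fail)
5. enqueue(51): size=3=cap → OVERFLOW (fail)
6. enqueue(41): size=3=cap → OVERFLOW (fail)
7. enqueue(73): size=3=cap → OVERFLOW (fail)
8. dequeue(): size=2
9. enqueue(56): size=3
10. enqueue(20): size=3=cap → OVERFLOW (fail)
11. enqueue(50): size=3=cap → OVERFLOW (fail)

Answer: 4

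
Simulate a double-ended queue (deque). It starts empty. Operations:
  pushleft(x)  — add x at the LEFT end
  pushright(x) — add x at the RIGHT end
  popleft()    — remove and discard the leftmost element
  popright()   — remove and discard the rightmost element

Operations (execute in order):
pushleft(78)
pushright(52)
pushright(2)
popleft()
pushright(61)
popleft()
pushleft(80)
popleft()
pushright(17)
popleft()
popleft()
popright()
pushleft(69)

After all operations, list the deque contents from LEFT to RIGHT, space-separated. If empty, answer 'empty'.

pushleft(78): [78]
pushright(52): [78, 52]
pushright(2): [78, 52, 2]
popleft(): [52, 2]
pushright(61): [52, 2, 61]
popleft(): [2, 61]
pushleft(80): [80, 2, 61]
popleft(): [2, 61]
pushright(17): [2, 61, 17]
popleft(): [61, 17]
popleft(): [17]
popright(): []
pushleft(69): [69]

Answer: 69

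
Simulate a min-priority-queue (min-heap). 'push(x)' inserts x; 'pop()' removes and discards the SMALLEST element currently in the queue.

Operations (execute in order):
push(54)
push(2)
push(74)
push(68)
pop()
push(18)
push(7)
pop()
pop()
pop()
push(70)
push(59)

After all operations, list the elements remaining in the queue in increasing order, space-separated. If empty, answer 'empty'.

push(54): heap contents = [54]
push(2): heap contents = [2, 54]
push(74): heap contents = [2, 54, 74]
push(68): heap contents = [2, 54, 68, 74]
pop() → 2: heap contents = [54, 68, 74]
push(18): heap contents = [18, 54, 68, 74]
push(7): heap contents = [7, 18, 54, 68, 74]
pop() → 7: heap contents = [18, 54, 68, 74]
pop() → 18: heap contents = [54, 68, 74]
pop() → 54: heap contents = [68, 74]
push(70): heap contents = [68, 70, 74]
push(59): heap contents = [59, 68, 70, 74]

Answer: 59 68 70 74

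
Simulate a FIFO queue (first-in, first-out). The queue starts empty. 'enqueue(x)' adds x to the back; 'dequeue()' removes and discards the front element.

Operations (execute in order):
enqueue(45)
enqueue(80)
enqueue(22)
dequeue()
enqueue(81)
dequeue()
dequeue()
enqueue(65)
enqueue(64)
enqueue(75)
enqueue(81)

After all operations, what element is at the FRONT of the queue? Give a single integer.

enqueue(45): queue = [45]
enqueue(80): queue = [45, 80]
enqueue(22): queue = [45, 80, 22]
dequeue(): queue = [80, 22]
enqueue(81): queue = [80, 22, 81]
dequeue(): queue = [22, 81]
dequeue(): queue = [81]
enqueue(65): queue = [81, 65]
enqueue(64): queue = [81, 65, 64]
enqueue(75): queue = [81, 65, 64, 75]
enqueue(81): queue = [81, 65, 64, 75, 81]

Answer: 81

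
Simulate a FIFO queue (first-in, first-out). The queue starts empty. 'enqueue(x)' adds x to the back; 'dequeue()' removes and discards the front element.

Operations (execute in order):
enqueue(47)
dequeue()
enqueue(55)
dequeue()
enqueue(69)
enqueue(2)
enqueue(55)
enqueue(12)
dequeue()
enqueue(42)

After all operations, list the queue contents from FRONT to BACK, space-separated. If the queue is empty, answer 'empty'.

enqueue(47): [47]
dequeue(): []
enqueue(55): [55]
dequeue(): []
enqueue(69): [69]
enqueue(2): [69, 2]
enqueue(55): [69, 2, 55]
enqueue(12): [69, 2, 55, 12]
dequeue(): [2, 55, 12]
enqueue(42): [2, 55, 12, 42]

Answer: 2 55 12 42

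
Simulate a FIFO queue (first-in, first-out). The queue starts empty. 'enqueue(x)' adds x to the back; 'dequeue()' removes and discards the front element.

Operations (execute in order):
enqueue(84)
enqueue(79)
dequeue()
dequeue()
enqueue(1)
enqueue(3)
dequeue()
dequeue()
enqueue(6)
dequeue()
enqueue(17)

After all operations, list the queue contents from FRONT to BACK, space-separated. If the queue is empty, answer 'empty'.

Answer: 17

Derivation:
enqueue(84): [84]
enqueue(79): [84, 79]
dequeue(): [79]
dequeue(): []
enqueue(1): [1]
enqueue(3): [1, 3]
dequeue(): [3]
dequeue(): []
enqueue(6): [6]
dequeue(): []
enqueue(17): [17]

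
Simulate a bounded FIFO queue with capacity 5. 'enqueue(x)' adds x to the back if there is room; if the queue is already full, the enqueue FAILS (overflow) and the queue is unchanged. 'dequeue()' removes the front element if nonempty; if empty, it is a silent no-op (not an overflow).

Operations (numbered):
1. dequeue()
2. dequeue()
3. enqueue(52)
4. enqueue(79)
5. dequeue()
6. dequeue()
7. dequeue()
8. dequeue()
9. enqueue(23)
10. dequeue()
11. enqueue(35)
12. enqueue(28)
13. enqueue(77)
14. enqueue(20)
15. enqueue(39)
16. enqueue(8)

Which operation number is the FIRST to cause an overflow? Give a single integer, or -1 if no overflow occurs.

Answer: 16

Derivation:
1. dequeue(): empty, no-op, size=0
2. dequeue(): empty, no-op, size=0
3. enqueue(52): size=1
4. enqueue(79): size=2
5. dequeue(): size=1
6. dequeue(): size=0
7. dequeue(): empty, no-op, size=0
8. dequeue(): empty, no-op, size=0
9. enqueue(23): size=1
10. dequeue(): size=0
11. enqueue(35): size=1
12. enqueue(28): size=2
13. enqueue(77): size=3
14. enqueue(20): size=4
15. enqueue(39): size=5
16. enqueue(8): size=5=cap → OVERFLOW (fail)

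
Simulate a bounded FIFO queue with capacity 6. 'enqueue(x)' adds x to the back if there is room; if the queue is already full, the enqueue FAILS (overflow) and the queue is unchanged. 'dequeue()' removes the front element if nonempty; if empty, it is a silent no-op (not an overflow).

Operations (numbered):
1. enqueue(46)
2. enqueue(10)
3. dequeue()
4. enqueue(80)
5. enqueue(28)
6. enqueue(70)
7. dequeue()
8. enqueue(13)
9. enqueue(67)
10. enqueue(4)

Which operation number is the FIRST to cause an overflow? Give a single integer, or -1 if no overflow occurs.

Answer: -1

Derivation:
1. enqueue(46): size=1
2. enqueue(10): size=2
3. dequeue(): size=1
4. enqueue(80): size=2
5. enqueue(28): size=3
6. enqueue(70): size=4
7. dequeue(): size=3
8. enqueue(13): size=4
9. enqueue(67): size=5
10. enqueue(4): size=6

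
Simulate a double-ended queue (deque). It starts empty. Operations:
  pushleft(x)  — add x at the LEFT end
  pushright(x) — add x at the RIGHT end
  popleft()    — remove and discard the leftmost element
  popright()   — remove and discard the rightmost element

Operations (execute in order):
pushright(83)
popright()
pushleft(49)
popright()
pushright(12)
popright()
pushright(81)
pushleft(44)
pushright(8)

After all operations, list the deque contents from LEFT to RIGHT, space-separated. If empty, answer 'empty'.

Answer: 44 81 8

Derivation:
pushright(83): [83]
popright(): []
pushleft(49): [49]
popright(): []
pushright(12): [12]
popright(): []
pushright(81): [81]
pushleft(44): [44, 81]
pushright(8): [44, 81, 8]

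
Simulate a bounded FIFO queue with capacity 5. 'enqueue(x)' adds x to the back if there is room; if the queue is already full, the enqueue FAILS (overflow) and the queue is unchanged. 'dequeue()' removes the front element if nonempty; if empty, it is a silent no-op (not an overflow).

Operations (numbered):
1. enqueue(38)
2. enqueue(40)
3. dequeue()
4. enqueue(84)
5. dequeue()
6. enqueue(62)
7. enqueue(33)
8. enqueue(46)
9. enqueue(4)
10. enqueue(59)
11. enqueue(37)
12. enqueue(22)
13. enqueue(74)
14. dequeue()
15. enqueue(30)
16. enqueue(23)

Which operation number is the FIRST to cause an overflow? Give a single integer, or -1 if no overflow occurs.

Answer: 10

Derivation:
1. enqueue(38): size=1
2. enqueue(40): size=2
3. dequeue(): size=1
4. enqueue(84): size=2
5. dequeue(): size=1
6. enqueue(62): size=2
7. enqueue(33): size=3
8. enqueue(46): size=4
9. enqueue(4): size=5
10. enqueue(59): size=5=cap → OVERFLOW (fail)
11. enqueue(37): size=5=cap → OVERFLOW (fail)
12. enqueue(22): size=5=cap → OVERFLOW (fail)
13. enqueue(74): size=5=cap → OVERFLOW (fail)
14. dequeue(): size=4
15. enqueue(30): size=5
16. enqueue(23): size=5=cap → OVERFLOW (fail)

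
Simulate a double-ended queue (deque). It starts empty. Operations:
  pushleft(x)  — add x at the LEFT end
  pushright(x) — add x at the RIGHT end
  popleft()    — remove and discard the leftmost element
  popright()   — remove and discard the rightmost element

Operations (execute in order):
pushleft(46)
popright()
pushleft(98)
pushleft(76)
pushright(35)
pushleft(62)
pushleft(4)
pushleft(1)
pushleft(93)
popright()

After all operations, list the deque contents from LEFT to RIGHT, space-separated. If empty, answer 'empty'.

pushleft(46): [46]
popright(): []
pushleft(98): [98]
pushleft(76): [76, 98]
pushright(35): [76, 98, 35]
pushleft(62): [62, 76, 98, 35]
pushleft(4): [4, 62, 76, 98, 35]
pushleft(1): [1, 4, 62, 76, 98, 35]
pushleft(93): [93, 1, 4, 62, 76, 98, 35]
popright(): [93, 1, 4, 62, 76, 98]

Answer: 93 1 4 62 76 98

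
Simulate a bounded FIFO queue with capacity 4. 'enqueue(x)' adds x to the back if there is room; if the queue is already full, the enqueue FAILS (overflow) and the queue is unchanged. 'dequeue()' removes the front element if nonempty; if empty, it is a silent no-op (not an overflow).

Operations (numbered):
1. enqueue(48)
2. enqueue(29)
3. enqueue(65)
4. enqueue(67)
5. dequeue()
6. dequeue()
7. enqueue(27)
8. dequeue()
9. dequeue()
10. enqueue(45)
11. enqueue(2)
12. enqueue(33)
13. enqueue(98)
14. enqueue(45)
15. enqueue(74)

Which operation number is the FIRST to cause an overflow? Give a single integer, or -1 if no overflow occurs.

1. enqueue(48): size=1
2. enqueue(29): size=2
3. enqueue(65): size=3
4. enqueue(67): size=4
5. dequeue(): size=3
6. dequeue(): size=2
7. enqueue(27): size=3
8. dequeue(): size=2
9. dequeue(): size=1
10. enqueue(45): size=2
11. enqueue(2): size=3
12. enqueue(33): size=4
13. enqueue(98): size=4=cap → OVERFLOW (fail)
14. enqueue(45): size=4=cap → OVERFLOW (fail)
15. enqueue(74): size=4=cap → OVERFLOW (fail)

Answer: 13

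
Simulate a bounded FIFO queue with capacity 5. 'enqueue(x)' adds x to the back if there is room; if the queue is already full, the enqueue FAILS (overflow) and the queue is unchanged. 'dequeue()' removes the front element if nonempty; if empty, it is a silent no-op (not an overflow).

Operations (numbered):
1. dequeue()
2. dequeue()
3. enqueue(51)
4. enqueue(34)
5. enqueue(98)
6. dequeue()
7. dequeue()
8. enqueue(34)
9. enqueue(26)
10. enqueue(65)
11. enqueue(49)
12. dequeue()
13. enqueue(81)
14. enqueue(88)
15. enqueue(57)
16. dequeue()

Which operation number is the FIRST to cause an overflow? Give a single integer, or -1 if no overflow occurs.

1. dequeue(): empty, no-op, size=0
2. dequeue(): empty, no-op, size=0
3. enqueue(51): size=1
4. enqueue(34): size=2
5. enqueue(98): size=3
6. dequeue(): size=2
7. dequeue(): size=1
8. enqueue(34): size=2
9. enqueue(26): size=3
10. enqueue(65): size=4
11. enqueue(49): size=5
12. dequeue(): size=4
13. enqueue(81): size=5
14. enqueue(88): size=5=cap → OVERFLOW (fail)
15. enqueue(57): size=5=cap → OVERFLOW (fail)
16. dequeue(): size=4

Answer: 14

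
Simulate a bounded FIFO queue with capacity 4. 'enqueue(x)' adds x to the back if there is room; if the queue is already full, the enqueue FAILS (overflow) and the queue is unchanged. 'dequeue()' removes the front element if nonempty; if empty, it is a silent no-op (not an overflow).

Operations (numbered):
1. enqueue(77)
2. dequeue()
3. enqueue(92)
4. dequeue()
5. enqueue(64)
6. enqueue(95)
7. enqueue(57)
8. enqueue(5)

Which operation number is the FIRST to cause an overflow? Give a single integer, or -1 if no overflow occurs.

1. enqueue(77): size=1
2. dequeue(): size=0
3. enqueue(92): size=1
4. dequeue(): size=0
5. enqueue(64): size=1
6. enqueue(95): size=2
7. enqueue(57): size=3
8. enqueue(5): size=4

Answer: -1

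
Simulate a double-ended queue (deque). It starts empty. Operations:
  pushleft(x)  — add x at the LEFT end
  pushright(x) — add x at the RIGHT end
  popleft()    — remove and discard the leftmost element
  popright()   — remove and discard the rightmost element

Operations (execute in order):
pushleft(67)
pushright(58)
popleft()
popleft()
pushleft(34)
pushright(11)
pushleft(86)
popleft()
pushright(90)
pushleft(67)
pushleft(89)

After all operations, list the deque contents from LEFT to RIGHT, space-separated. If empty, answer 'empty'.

pushleft(67): [67]
pushright(58): [67, 58]
popleft(): [58]
popleft(): []
pushleft(34): [34]
pushright(11): [34, 11]
pushleft(86): [86, 34, 11]
popleft(): [34, 11]
pushright(90): [34, 11, 90]
pushleft(67): [67, 34, 11, 90]
pushleft(89): [89, 67, 34, 11, 90]

Answer: 89 67 34 11 90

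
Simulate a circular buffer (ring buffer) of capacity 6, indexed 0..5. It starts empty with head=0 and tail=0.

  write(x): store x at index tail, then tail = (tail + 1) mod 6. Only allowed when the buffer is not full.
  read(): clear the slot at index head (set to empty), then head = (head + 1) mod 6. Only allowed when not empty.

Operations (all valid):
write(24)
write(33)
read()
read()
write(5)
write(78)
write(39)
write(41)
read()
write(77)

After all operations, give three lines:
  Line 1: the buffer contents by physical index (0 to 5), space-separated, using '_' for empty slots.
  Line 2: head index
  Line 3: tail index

write(24): buf=[24 _ _ _ _ _], head=0, tail=1, size=1
write(33): buf=[24 33 _ _ _ _], head=0, tail=2, size=2
read(): buf=[_ 33 _ _ _ _], head=1, tail=2, size=1
read(): buf=[_ _ _ _ _ _], head=2, tail=2, size=0
write(5): buf=[_ _ 5 _ _ _], head=2, tail=3, size=1
write(78): buf=[_ _ 5 78 _ _], head=2, tail=4, size=2
write(39): buf=[_ _ 5 78 39 _], head=2, tail=5, size=3
write(41): buf=[_ _ 5 78 39 41], head=2, tail=0, size=4
read(): buf=[_ _ _ 78 39 41], head=3, tail=0, size=3
write(77): buf=[77 _ _ 78 39 41], head=3, tail=1, size=4

Answer: 77 _ _ 78 39 41
3
1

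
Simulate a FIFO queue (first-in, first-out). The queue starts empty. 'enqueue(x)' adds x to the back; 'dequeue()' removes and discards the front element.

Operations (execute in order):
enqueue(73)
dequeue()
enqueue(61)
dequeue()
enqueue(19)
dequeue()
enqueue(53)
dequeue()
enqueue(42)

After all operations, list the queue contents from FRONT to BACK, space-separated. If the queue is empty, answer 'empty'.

enqueue(73): [73]
dequeue(): []
enqueue(61): [61]
dequeue(): []
enqueue(19): [19]
dequeue(): []
enqueue(53): [53]
dequeue(): []
enqueue(42): [42]

Answer: 42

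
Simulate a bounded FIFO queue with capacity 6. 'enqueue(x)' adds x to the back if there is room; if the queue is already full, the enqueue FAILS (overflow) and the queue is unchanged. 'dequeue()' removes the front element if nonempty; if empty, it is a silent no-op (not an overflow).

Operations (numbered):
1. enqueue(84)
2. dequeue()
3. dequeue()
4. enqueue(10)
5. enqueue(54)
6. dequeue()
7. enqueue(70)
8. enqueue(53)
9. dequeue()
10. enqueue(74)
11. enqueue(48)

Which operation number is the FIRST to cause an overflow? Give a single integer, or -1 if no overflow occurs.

1. enqueue(84): size=1
2. dequeue(): size=0
3. dequeue(): empty, no-op, size=0
4. enqueue(10): size=1
5. enqueue(54): size=2
6. dequeue(): size=1
7. enqueue(70): size=2
8. enqueue(53): size=3
9. dequeue(): size=2
10. enqueue(74): size=3
11. enqueue(48): size=4

Answer: -1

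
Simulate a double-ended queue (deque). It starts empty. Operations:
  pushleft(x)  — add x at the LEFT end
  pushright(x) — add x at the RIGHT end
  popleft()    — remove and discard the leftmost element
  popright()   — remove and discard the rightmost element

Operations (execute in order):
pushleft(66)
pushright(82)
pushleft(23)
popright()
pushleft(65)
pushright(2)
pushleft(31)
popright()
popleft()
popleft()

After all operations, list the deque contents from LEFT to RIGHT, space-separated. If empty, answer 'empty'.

pushleft(66): [66]
pushright(82): [66, 82]
pushleft(23): [23, 66, 82]
popright(): [23, 66]
pushleft(65): [65, 23, 66]
pushright(2): [65, 23, 66, 2]
pushleft(31): [31, 65, 23, 66, 2]
popright(): [31, 65, 23, 66]
popleft(): [65, 23, 66]
popleft(): [23, 66]

Answer: 23 66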